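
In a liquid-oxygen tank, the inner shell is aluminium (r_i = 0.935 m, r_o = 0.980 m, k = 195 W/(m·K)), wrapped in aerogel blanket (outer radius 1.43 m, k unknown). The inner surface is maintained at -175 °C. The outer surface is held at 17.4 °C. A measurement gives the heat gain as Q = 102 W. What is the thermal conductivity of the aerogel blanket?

k = 0.0135 W/m·K

ΣR = ΔT/Q = |-175 − 17.4|/102 = 1.886 K/W
Known resistances:
  R_aluminium = (1/0.935 − 1/0.980)/(4πk) = 0.04911/(4π·195) = 2.004×10^-5 K/W
R_aerogel blanket = ΣR − ΣR_known = 1.886 − 2.004×10^-5 = 1.886 K/W
(1/r₁−1/r₂)/(4πk) = 1.886 ⇒ k = 0.3211/(4π·1.886) = 0.0135 W/m·K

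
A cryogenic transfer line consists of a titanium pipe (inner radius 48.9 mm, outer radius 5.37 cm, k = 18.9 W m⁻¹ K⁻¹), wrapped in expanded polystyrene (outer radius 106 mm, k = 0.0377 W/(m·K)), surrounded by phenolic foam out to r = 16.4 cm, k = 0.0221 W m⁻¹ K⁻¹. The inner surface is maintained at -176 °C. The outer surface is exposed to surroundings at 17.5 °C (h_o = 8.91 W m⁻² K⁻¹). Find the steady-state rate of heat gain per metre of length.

Q' = 31.6 W/m

Resistance network (inner→outer):
  R'_titanium = ln(0.0537/0.0489)/(2πk) = 0.09364/(2π·18.9) = 7.885×10^-4 m·K/W
  R'_expanded polystyrene = ln(0.106/0.0537)/(2πk) = 0.6800/(2π·0.0377) = 2.871 m·K/W
  R'_phenolic foam = ln(0.164/0.106)/(2πk) = 0.4364/(2π·0.0221) = 3.143 m·K/W
  R'_conv,out = 1/(2πr h) = 1/(2π·0.164·8.91) = 0.1089 m·K/W
ΣR = 7.885×10^-4 + 2.871 + 3.143 + 0.1089 = 6.124 m·K/W
Q' = ΔT/ΣR = (-176 °C − 17.5 °C)/6.124 = -31.6 W/m
(Negative Q' ⇒ heat flows inward; heat gain = 31.6 W/m.)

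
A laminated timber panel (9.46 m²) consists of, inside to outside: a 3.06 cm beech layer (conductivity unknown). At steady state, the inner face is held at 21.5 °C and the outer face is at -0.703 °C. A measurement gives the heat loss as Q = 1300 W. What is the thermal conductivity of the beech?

ΣR = ΔT/Q = |21.5 − -0.703|/1300 = 0.01708 K/W
L/(kA) = 0.01708 ⇒ k = 0.0306/(0.01708·9.46) = 0.189 W/m·K

k = 0.189 W/m·K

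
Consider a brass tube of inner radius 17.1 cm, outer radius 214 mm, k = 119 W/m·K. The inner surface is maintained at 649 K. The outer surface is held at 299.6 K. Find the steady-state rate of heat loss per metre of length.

Q' = 2πk·ΔT/ln(r₂/r₁) = 2π × 119 × 349.4 / ln(0.214/0.171) = 1.16×10^6 W/m

Q' = 1160 kW/m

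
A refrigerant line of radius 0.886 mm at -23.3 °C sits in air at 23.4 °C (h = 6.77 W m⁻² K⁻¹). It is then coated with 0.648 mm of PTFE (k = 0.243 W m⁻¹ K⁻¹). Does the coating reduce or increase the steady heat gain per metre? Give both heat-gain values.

Critical radius for a cylinder: r_cr = k/h = 0.0359 m = 3.59 cm.
Outer radius after coating: r₂ = 8.86×10^-4 + 6.48×10^-4 = 0.001534 m.
Since r₁ < r_cr and r₂ ≤ r_cr, the coating moves toward the maximum at r_cr — heat gain rises.
Bare: R = 1/(2πr₁h) = 26.53 m·K/W; Q = 46.7/26.53 = 1.76 W/m.
Coated: R = R_cond + R_conv = 15.68 m·K/W; Q = 46.7/15.68 = 2.98 W/m.

increases: 1.76 → 2.98 W/m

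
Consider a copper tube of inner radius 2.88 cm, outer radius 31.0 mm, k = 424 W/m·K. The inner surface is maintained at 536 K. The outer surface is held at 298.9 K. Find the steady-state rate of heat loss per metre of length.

Q' = 2πk·ΔT/ln(r₂/r₁) = 2π × 424 × 237.1 / ln(0.0310/0.0288) = 8.58×10^6 W/m

Q' = 8580 kW/m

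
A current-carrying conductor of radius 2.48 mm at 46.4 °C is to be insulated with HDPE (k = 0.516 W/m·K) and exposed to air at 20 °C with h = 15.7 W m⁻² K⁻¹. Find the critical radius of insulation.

For a cylinder, r_cr = k_ins/h = 0.516/15.7 = 0.0329 m = 3.29 cm

r_cr = 3.29 cm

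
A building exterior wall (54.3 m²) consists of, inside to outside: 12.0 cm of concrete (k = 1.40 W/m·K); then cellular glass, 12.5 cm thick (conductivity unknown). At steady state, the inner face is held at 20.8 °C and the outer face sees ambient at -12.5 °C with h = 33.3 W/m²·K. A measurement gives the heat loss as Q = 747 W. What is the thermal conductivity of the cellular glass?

ΣR = ΔT/Q = |20.8 − -12.5|/747 = 0.04458 K/W
Known resistances:
  R_concrete = L/(kA) = 0.120/(1.40·54.3) = 0.001579 K/W
  R_conv,out = 1/(hA) = 1/(33.3·54.3) = 5.530×10^-4 K/W
R_cellular glass = ΣR − ΣR_known = 0.04458 − 0.002132 = 0.04245 K/W
L/(kA) = 0.04245 ⇒ k = 0.125/(0.04245·54.3) = 0.0542 W/m·K

k = 0.0542 W/m·K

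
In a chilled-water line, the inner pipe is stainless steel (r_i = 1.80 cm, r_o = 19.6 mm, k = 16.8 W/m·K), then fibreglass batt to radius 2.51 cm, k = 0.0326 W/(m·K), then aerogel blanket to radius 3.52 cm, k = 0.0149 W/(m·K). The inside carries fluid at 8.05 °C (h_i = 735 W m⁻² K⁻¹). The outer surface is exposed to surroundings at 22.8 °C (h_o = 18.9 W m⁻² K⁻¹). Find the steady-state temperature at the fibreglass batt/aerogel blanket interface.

Resistance network (inner→outer):
  R'_conv,in = 1/(2πr h) = 1/(2π·0.0180·735) = 0.01203 m·K/W
  R'_stainless steel = ln(0.0196/0.0180)/(2πk) = 0.08516/(2π·16.8) = 8.067×10^-4 m·K/W
  R'_fibreglass batt = ln(0.0251/0.0196)/(2πk) = 0.2473/(2π·0.0326) = 1.208 m·K/W
  R'_aerogel blanket = ln(0.0352/0.0251)/(2πk) = 0.3382/(2π·0.0149) = 3.612 m·K/W
  R'_conv,out = 1/(2πr h) = 1/(2π·0.0352·18.9) = 0.2392 m·K/W
ΣR = 0.01203 + 8.067×10^-4 + 1.208 + 3.612 + 0.2392 = 5.072 m·K/W
Q' = ΔT/ΣR = (8.05 °C − 22.8 °C)/5.072 = -2.908 W/m
From the inner boundary to the fibreglass batt/aerogel blanket interface, ΣR_partial = 1.221 m·K/W.
T_interface = T_in − Q'·ΣR_partial = 8.05 °C − (-2.908)(1.221) = 11.6 °C

T = 11.6 °C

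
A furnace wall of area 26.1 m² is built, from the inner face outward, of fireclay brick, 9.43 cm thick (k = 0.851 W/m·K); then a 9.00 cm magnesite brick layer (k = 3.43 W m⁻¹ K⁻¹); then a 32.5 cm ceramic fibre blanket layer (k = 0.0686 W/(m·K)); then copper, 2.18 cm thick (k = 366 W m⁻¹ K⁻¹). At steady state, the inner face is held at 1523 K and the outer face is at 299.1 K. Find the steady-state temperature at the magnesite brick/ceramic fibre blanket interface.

Resistance network (inner→outer):
  R_fireclay brick = L/(kA) = 0.0943/(0.851·26.1) = 0.004246 K/W
  R_magnesite brick = L/(kA) = 0.0900/(3.43·26.1) = 0.001005 K/W
  R_ceramic fibre blanket = L/(kA) = 0.325/(0.0686·26.1) = 0.1815 K/W
  R_copper = L/(kA) = 0.0218/(366·26.1) = 2.282×10^-6 K/W
ΣR = 0.004246 + 0.001005 + 0.1815 + 2.282×10^-6 = 0.1868 K/W
Q = ΔT/ΣR = (1523 K − 299.1 K)/0.1868 = 6552 W
From the inner boundary to the magnesite brick/ceramic fibre blanket interface, ΣR_partial = 0.005251 K/W.
T_interface = T_in − Q·ΣR_partial = 1523 K − (6552)(0.005251) = 1489 K

T = 1489 K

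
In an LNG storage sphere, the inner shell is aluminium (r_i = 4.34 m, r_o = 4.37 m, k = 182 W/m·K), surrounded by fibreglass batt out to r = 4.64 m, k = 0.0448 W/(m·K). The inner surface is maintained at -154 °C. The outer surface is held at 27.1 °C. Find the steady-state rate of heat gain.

Treat each layer as a resistance in series:
  R_aluminium = (1/4.34 − 1/4.37)/(4πk) = 0.001582/(4π·182) = 6.916×10^-7 K/W
  R_fibreglass batt = (1/4.37 − 1/4.64)/(4πk) = 0.01332/(4π·0.0448) = 0.02365 K/W
ΣR = 6.916×10^-7 + 0.02365 = 0.02365 K/W
Q = ΔT/ΣR = (-154 °C − 27.1 °C)/0.02365 = -7660 W
(Negative Q ⇒ heat flows inward; heat gain = 7660 W.)

Q = 7.66 kW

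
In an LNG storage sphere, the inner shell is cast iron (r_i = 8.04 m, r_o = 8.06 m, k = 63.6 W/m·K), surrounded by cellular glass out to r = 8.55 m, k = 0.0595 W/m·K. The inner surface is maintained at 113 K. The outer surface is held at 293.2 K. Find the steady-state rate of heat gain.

Treat each layer as a resistance in series:
  R_cast iron = (1/8.04 − 1/8.06)/(4πk) = 3.086×10^-4/(4π·63.6) = 3.862×10^-7 K/W
  R_cellular glass = (1/8.06 − 1/8.55)/(4πk) = 0.007110/(4π·0.0595) = 0.009510 K/W
ΣR = 3.862×10^-7 + 0.009510 = 0.009510 K/W
Q = ΔT/ΣR = (113 K − 293.2 K)/0.009510 = -18900 W
(Negative Q ⇒ heat flows inward; heat gain = 18900 W.)

Q = 18.9 kW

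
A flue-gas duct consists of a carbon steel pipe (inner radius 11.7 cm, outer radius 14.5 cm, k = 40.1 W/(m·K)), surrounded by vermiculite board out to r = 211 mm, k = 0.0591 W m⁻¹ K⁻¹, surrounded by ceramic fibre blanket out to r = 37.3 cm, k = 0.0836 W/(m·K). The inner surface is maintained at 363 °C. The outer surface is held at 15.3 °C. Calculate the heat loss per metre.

Q' = 166 W/m

Treat each layer as a resistance in series:
  R'_carbon steel = ln(0.145/0.117)/(2πk) = 0.2146/(2π·40.1) = 8.516×10^-4 m·K/W
  R'_vermiculite board = ln(0.211/0.145)/(2πk) = 0.3751/(2π·0.0591) = 1.010 m·K/W
  R'_ceramic fibre blanket = ln(0.373/0.211)/(2πk) = 0.5697/(2π·0.0836) = 1.085 m·K/W
ΣR = 8.516×10^-4 + 1.010 + 1.085 = 2.096 m·K/W
Q' = ΔT/ΣR = (363 °C − 15.3 °C)/2.096 = 166 W/m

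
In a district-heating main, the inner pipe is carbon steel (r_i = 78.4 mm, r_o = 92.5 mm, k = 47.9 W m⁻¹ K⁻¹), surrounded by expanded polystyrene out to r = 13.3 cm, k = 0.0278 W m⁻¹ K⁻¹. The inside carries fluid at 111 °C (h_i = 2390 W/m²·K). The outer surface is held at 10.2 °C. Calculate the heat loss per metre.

Q' = 48.5 W/m

Treat each layer as a resistance in series:
  R'_conv,in = 1/(2πr h) = 1/(2π·0.0784·2390) = 8.494×10^-4 m·K/W
  R'_carbon steel = ln(0.0925/0.0784)/(2πk) = 0.1654/(2π·47.9) = 5.495×10^-4 m·K/W
  R'_expanded polystyrene = ln(0.133/0.0925)/(2πk) = 0.3631/(2π·0.0278) = 2.079 m·K/W
ΣR = 8.494×10^-4 + 5.495×10^-4 + 2.079 = 2.080 m·K/W
Q' = ΔT/ΣR = (111 °C − 10.2 °C)/2.080 = 48.5 W/m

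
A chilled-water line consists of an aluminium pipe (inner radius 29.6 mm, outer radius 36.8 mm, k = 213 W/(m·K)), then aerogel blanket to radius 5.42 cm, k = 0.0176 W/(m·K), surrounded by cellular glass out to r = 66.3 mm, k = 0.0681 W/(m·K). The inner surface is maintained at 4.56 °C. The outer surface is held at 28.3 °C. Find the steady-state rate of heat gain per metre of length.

Q' = 5.98 W/m

Series thermal resistances, inner to outer:
  R'_aluminium = ln(0.0368/0.0296)/(2πk) = 0.2177/(2π·213) = 1.627×10^-4 m·K/W
  R'_aerogel blanket = ln(0.0542/0.0368)/(2πk) = 0.3872/(2π·0.0176) = 3.501 m·K/W
  R'_cellular glass = ln(0.0663/0.0542)/(2πk) = 0.2015/(2π·0.0681) = 0.4709 m·K/W
ΣR = 1.627×10^-4 + 3.501 + 0.4709 = 3.972 m·K/W
Q' = ΔT/ΣR = (4.56 °C − 28.3 °C)/3.972 = -5.98 W/m
(Negative Q' ⇒ heat flows inward; heat gain = 5.98 W/m.)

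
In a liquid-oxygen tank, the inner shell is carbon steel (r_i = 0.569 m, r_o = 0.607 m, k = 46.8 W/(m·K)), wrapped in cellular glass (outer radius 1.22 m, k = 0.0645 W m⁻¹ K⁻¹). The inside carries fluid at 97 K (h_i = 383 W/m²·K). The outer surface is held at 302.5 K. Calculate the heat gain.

Q = 201 W

Treat each layer as a resistance in series:
  R_conv,in = 1/(4πr²h) = 1/(4π·0.569²·383) = 6.418×10^-4 K/W
  R_carbon steel = (1/0.569 − 1/0.607)/(4πk) = 0.1100/(4π·46.8) = 1.871×10^-4 K/W
  R_cellular glass = (1/0.607 − 1/1.22)/(4πk) = 0.8278/(4π·0.0645) = 1.021 K/W
ΣR = 6.418×10^-4 + 1.871×10^-4 + 1.021 = 1.022 K/W
Q = ΔT/ΣR = (97 K − 302.5 K)/1.022 = -201 W
(Negative Q ⇒ heat flows inward; heat gain = 201 W.)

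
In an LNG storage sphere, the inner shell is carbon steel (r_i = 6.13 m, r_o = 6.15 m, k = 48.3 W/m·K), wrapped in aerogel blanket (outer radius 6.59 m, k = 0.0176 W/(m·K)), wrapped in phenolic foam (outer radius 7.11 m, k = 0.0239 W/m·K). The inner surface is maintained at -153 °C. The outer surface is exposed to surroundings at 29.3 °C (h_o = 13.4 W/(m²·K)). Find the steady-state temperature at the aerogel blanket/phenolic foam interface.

T = -49.1 °C

Treat each layer as a resistance in series:
  R_carbon steel = (1/6.13 − 1/6.15)/(4πk) = 5.305×10^-4/(4π·48.3) = 8.741×10^-7 K/W
  R_aerogel blanket = (1/6.15 − 1/6.59)/(4πk) = 0.01086/(4π·0.0176) = 0.04909 K/W
  R_phenolic foam = (1/6.59 − 1/7.11)/(4πk) = 0.01110/(4π·0.0239) = 0.03695 K/W
  R_conv,out = 1/(4πr²h) = 1/(4π·7.11²·13.4) = 1.175×10^-4 K/W
ΣR = 8.741×10^-7 + 0.04909 + 0.03695 + 1.175×10^-4 = 0.08616 K/W
Q = ΔT/ΣR = (-153 °C − 29.3 °C)/0.08616 = -2116 W
From the inner boundary to the aerogel blanket/phenolic foam interface, ΣR_partial = 0.04909 K/W.
T_interface = T_in − Q·ΣR_partial = -153 °C − (-2116)(0.04909) = -49.1 °C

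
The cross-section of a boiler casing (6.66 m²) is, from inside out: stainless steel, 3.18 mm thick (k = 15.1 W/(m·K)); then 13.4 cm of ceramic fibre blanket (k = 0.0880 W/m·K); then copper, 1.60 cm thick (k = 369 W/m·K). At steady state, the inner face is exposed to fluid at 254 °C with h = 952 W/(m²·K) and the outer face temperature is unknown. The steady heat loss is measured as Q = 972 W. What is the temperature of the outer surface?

T_out = 31.6 °C

Sum the resistances:
  R_conv,in = 1/(hA) = 1/(952·6.66) = 1.577×10^-4 K/W
  R_stainless steel = L/(kA) = 0.00318/(15.1·6.66) = 3.162×10^-5 K/W
  R_ceramic fibre blanket = L/(kA) = 0.134/(0.0880·6.66) = 0.2286 K/W
  R_copper = L/(kA) = 0.0160/(369·6.66) = 6.511×10^-6 K/W
ΣR = 0.2288 K/W
ΔT = Q·ΣR = 972 × 0.2288 = 222.4 K
Heat flows outward, so T_out = T_in − ΔT = 254 − 222.4 = 31.6 °C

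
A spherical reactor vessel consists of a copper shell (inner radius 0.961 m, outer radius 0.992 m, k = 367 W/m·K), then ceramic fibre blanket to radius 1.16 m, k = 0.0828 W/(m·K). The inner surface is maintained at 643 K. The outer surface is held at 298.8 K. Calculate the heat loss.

Q = 2450 W

Series thermal resistances, inner to outer:
  R_copper = (1/0.961 − 1/0.992)/(4πk) = 0.03252/(4π·367) = 7.051×10^-6 K/W
  R_ceramic fibre blanket = (1/0.992 − 1/1.16)/(4πk) = 0.1460/(4π·0.0828) = 0.1403 K/W
ΣR = 7.051×10^-6 + 0.1403 = 0.1403 K/W
Q = ΔT/ΣR = (643 K − 298.8 K)/0.1403 = 2450 W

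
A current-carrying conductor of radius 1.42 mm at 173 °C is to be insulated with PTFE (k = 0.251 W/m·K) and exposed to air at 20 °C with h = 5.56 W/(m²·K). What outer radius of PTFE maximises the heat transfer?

r_cr = 4.51 cm

For a cylinder, r_cr = k_ins/h = 0.251/5.56 = 0.0451 m = 4.51 cm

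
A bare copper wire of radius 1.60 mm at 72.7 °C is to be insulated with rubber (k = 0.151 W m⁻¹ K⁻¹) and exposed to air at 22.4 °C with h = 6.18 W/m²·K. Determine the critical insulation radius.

For a cylinder, r_cr = k_ins/h = 0.151/6.18 = 0.0244 m = 2.44 cm

r_cr = 2.44 cm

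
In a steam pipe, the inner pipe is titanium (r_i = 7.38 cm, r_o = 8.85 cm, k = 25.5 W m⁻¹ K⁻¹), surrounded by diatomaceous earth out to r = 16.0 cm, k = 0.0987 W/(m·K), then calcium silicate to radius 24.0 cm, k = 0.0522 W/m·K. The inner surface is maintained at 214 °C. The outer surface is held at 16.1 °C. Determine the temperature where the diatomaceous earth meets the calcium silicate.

Treat each layer as a resistance in series:
  R'_titanium = ln(0.0885/0.0738)/(2πk) = 0.1816/(2π·25.5) = 0.001134 m·K/W
  R'_diatomaceous earth = ln(0.160/0.0885)/(2πk) = 0.5922/(2π·0.0987) = 0.9549 m·K/W
  R'_calcium silicate = ln(0.240/0.160)/(2πk) = 0.4055/(2π·0.0522) = 1.236 m·K/W
ΣR = 0.001134 + 0.9549 + 1.236 = 2.192 m·K/W
Q' = ΔT/ΣR = (214 °C − 16.1 °C)/2.192 = 90.28 W/m
From the inner boundary to the diatomaceous earth/calcium silicate interface, ΣR_partial = 0.9560 m·K/W.
T_interface = T_in − Q'·ΣR_partial = 214 °C − (90.28)(0.9560) = 128 °C

T = 128 °C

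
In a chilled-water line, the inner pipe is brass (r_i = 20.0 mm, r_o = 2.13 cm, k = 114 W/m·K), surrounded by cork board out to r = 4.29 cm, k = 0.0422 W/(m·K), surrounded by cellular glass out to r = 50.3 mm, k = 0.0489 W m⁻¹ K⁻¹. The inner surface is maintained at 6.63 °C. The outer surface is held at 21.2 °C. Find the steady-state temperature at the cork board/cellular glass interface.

T = 18.8 °C

Series thermal resistances, inner to outer:
  R'_brass = ln(0.0213/0.0200)/(2πk) = 0.06297/(2π·114) = 8.792×10^-5 m·K/W
  R'_cork board = ln(0.0429/0.0213)/(2πk) = 0.7002/(2π·0.0422) = 2.641 m·K/W
  R'_cellular glass = ln(0.0503/0.0429)/(2πk) = 0.1591/(2π·0.0489) = 0.5179 m·K/W
ΣR = 8.792×10^-5 + 2.641 + 0.5179 = 3.159 m·K/W
Q' = ΔT/ΣR = (6.63 °C − 21.2 °C)/3.159 = -4.612 W/m
From the inner boundary to the cork board/cellular glass interface, ΣR_partial = 2.641 m·K/W.
T_interface = T_in − Q'·ΣR_partial = 6.63 °C − (-4.612)(2.641) = 18.8 °C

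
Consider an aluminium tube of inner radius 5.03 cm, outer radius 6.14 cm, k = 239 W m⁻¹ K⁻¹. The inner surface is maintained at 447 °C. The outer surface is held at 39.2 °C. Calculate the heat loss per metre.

Q' = 3070 kW/m

Q' = 2πk·ΔT/ln(r₂/r₁) = 2π × 239 × 407.8 / ln(0.0614/0.0503) = 3.07×10^6 W/m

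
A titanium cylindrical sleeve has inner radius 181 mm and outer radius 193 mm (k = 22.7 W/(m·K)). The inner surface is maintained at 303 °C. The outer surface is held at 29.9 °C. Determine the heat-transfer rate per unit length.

Q' = 2πk·ΔT/ln(r₂/r₁) = 2π × 22.7 × 273.1 / ln(0.193/0.181) = 6.07×10^5 W/m

Q' = 607 kW/m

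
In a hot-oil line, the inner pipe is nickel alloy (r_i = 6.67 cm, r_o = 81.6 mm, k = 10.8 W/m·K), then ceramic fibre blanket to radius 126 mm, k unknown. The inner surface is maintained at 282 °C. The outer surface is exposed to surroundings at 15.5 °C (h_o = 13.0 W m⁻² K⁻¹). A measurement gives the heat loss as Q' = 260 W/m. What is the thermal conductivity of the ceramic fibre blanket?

ΣR = ΔT/Q' = |282 − 15.5|/260 = 1.025 m·K/W
Known resistances:
  R'_nickel alloy = ln(0.0816/0.0667)/(2πk) = 0.2016/(2π·10.8) = 0.002971 m·K/W
  R'_conv,out = 1/(2πr h) = 1/(2π·0.126·13.0) = 0.09716 m·K/W
R_ceramic fibre blanket = ΣR − ΣR_known = 1.025 − 0.1001 = 0.9249 m·K/W
ln(r₂/r₁)/(2πk) = 0.9249 ⇒ k = 0.4345/(2π·0.9249) = 0.0748 W/m·K

k = 0.0748 W/m·K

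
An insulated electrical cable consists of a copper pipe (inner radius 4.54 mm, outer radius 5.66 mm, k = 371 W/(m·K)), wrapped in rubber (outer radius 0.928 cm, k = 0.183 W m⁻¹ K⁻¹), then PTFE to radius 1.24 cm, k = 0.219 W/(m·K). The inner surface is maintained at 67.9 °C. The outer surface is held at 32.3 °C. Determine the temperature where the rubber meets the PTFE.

Treat each layer as a resistance in series:
  R'_copper = ln(0.00566/0.00454)/(2πk) = 0.2205/(2π·371) = 9.459×10^-5 m·K/W
  R'_rubber = ln(0.00928/0.00566)/(2πk) = 0.4944/(2π·0.183) = 0.4300 m·K/W
  R'_PTFE = ln(0.0124/0.00928)/(2πk) = 0.2898/(2π·0.219) = 0.2106 m·K/W
ΣR = 9.459×10^-5 + 0.4300 + 0.2106 = 0.6407 m·K/W
Q' = ΔT/ΣR = (67.9 °C − 32.3 °C)/0.6407 = 55.56 W/m
From the inner boundary to the rubber/PTFE interface, ΣR_partial = 0.4301 m·K/W.
T_interface = T_in − Q'·ΣR_partial = 67.9 °C − (55.56)(0.4301) = 44.0 °C

T = 44.0 °C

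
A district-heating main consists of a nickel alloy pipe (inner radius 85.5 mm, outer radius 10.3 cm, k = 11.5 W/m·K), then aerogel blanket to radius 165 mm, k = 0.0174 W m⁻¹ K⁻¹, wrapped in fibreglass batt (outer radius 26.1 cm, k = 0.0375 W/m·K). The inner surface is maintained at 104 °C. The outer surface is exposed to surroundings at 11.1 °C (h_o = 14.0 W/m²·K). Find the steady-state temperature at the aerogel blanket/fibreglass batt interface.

Treat each layer as a resistance in series:
  R'_nickel alloy = ln(0.103/0.0855)/(2πk) = 0.1862/(2π·11.5) = 0.002577 m·K/W
  R'_aerogel blanket = ln(0.165/0.103)/(2πk) = 0.4712/(2π·0.0174) = 4.310 m·K/W
  R'_fibreglass batt = ln(0.261/0.165)/(2πk) = 0.4586/(2π·0.0375) = 1.946 m·K/W
  R'_conv,out = 1/(2πr h) = 1/(2π·0.261·14.0) = 0.04356 m·K/W
ΣR = 0.002577 + 4.310 + 1.946 + 0.04356 = 6.302 m·K/W
Q' = ΔT/ΣR = (104 °C − 11.1 °C)/6.302 = 14.74 W/m
From the inner boundary to the aerogel blanket/fibreglass batt interface, ΣR_partial = 4.313 m·K/W.
T_interface = T_in − Q'·ΣR_partial = 104 °C − (14.74)(4.313) = 40.4 °C

T = 40.4 °C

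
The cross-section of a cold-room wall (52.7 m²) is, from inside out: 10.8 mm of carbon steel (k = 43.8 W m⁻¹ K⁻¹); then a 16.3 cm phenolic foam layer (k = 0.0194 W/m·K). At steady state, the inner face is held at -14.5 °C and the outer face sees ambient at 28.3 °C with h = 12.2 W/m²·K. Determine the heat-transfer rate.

Series thermal resistances, inner to outer:
  R_carbon steel = L/(kA) = 0.0108/(43.8·52.7) = 4.679×10^-6 K/W
  R_phenolic foam = L/(kA) = 0.163/(0.0194·52.7) = 0.1594 K/W
  R_conv,out = 1/(hA) = 1/(12.2·52.7) = 0.001555 K/W
ΣR = 4.679×10^-6 + 0.1594 + 0.001555 = 0.1610 K/W
Q = ΔT/ΣR = (-14.5 °C − 28.3 °C)/0.1610 = -266 W
(Negative Q ⇒ heat flows inward; heat gain = 266 W.)

Q = 266 W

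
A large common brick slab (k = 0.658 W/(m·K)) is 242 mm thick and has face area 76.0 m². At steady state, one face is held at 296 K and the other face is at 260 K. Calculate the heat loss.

Q = 7.44 kW

Q = kA·ΔT/L = 0.658 × 76.0 × |296 K − 260 K| / 0.242 = 7440 W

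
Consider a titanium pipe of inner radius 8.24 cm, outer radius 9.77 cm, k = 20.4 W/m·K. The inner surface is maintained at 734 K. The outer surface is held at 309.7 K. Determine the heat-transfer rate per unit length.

Q' = 2πk·ΔT/ln(r₂/r₁) = 2π × 20.4 × 424.3 / ln(0.0977/0.0824) = 3.19×10^5 W/m

Q' = 319 kW/m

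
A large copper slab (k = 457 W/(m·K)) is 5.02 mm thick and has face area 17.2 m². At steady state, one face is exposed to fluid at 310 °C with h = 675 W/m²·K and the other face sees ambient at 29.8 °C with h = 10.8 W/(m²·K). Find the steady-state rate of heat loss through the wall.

Resistance network (inner→outer):
  R_conv,in = 1/(hA) = 1/(675·17.2) = 8.613×10^-5 K/W
  R_copper = L/(kA) = 0.00502/(457·17.2) = 6.386×10^-7 K/W
  R_conv,out = 1/(hA) = 1/(10.8·17.2) = 0.005383 K/W
ΣR = 8.613×10^-5 + 6.386×10^-7 + 0.005383 = 0.005470 K/W
Q = ΔT/ΣR = (310 °C − 29.8 °C)/0.005470 = 51200 W

Q = 51.2 kW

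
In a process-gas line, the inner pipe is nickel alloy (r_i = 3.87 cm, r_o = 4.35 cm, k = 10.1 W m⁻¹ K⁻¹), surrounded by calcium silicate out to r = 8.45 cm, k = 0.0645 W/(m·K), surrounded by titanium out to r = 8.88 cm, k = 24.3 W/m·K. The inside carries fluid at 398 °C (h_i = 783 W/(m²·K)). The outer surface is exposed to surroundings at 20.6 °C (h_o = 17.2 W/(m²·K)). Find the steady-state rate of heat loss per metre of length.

Q' = 216 W/m

Resistance network (inner→outer):
  R'_conv,in = 1/(2πr h) = 1/(2π·0.0387·783) = 0.005252 m·K/W
  R'_nickel alloy = ln(0.0435/0.0387)/(2πk) = 0.1169/(2π·10.1) = 0.001842 m·K/W
  R'_calcium silicate = ln(0.0845/0.0435)/(2πk) = 0.6640/(2π·0.0645) = 1.638 m·K/W
  R'_titanium = ln(0.0888/0.0845)/(2πk) = 0.04964/(2π·24.3) = 3.251×10^-4 m·K/W
  R'_conv,out = 1/(2πr h) = 1/(2π·0.0888·17.2) = 0.1042 m·K/W
ΣR = 0.005252 + 0.001842 + 1.638 + 3.251×10^-4 + 0.1042 = 1.750 m·K/W
Q' = ΔT/ΣR = (398 °C − 20.6 °C)/1.750 = 216 W/m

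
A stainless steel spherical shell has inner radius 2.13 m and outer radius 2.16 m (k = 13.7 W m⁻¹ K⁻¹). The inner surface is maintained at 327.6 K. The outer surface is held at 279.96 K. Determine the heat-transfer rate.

Q = 1.26×10^6 W

Q = 4πk·ΔT/(1/r₁ − 1/r₂) = 4π × 13.7 × 47.64 / (1/2.13 − 1/2.16) = 1.26×10^6 W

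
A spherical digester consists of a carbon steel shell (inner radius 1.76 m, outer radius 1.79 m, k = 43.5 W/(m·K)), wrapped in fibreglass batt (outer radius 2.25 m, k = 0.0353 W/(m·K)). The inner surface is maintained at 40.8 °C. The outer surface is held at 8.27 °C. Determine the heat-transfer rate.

Series thermal resistances, inner to outer:
  R_carbon steel = (1/1.76 − 1/1.79)/(4πk) = 0.009523/(4π·43.5) = 1.742×10^-5 K/W
  R_fibreglass batt = (1/1.79 − 1/2.25)/(4πk) = 0.1142/(4π·0.0353) = 0.2575 K/W
ΣR = 1.742×10^-5 + 0.2575 = 0.2575 K/W
Q = ΔT/ΣR = (40.8 °C − 8.27 °C)/0.2575 = 126 W

Q = 126 W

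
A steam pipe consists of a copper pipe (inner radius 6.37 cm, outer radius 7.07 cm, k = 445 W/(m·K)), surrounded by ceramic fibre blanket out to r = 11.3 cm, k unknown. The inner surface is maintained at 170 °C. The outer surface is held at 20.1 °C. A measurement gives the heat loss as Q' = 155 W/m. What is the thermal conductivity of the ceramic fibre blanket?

ΣR = ΔT/Q' = |170 − 20.1|/155 = 0.9671 m·K/W
Known resistances:
  R'_copper = ln(0.0707/0.0637)/(2πk) = 0.1043/(2π·445) = 3.729×10^-5 m·K/W
R_ceramic fibre blanket = ΣR − ΣR_known = 0.9671 − 3.729×10^-5 = 0.9671 m·K/W
ln(r₂/r₁)/(2πk) = 0.9671 ⇒ k = 0.4689/(2π·0.9671) = 0.0772 W/m·K

k = 0.0772 W/m·K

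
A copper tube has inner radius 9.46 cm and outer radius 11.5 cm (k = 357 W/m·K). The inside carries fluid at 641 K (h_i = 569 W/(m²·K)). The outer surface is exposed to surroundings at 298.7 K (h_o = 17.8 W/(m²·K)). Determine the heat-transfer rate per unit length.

Treat each layer as a resistance in series:
  R'_conv,in = 1/(2πr h) = 1/(2π·0.0946·569) = 0.002957 m·K/W
  R'_copper = ln(0.115/0.0946)/(2πk) = 0.1953/(2π·357) = 8.706×10^-5 m·K/W
  R'_conv,out = 1/(2πr h) = 1/(2π·0.115·17.8) = 0.07775 m·K/W
ΣR = 0.002957 + 8.706×10^-5 + 0.07775 = 0.08079 m·K/W
Q' = ΔT/ΣR = (641 K − 298.7 K)/0.08079 = 4240 W/m

Q' = 4240 W/m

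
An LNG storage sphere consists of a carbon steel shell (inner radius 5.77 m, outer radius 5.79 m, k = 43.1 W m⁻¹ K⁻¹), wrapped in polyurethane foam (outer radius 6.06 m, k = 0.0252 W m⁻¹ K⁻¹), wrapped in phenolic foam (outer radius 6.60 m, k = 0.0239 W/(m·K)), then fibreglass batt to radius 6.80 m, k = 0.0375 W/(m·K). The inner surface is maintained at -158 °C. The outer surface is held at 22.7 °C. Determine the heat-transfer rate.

Treat each layer as a resistance in series:
  R_carbon steel = (1/5.77 − 1/5.79)/(4πk) = 5.987×10^-4/(4π·43.1) = 1.105×10^-6 K/W
  R_polyurethane foam = (1/5.79 − 1/6.06)/(4πk) = 0.007695/(4π·0.0252) = 0.02430 K/W
  R_phenolic foam = (1/6.06 − 1/6.60)/(4πk) = 0.01350/(4π·0.0239) = 0.04495 K/W
  R_fibreglass batt = (1/6.60 − 1/6.80)/(4πk) = 0.004456/(4π·0.0375) = 0.009457 K/W
ΣR = 1.105×10^-6 + 0.02430 + 0.04495 + 0.009457 = 0.07871 K/W
Q = ΔT/ΣR = (-158 °C − 22.7 °C)/0.07871 = -2300 W
(Negative Q ⇒ heat flows inward; heat gain = 2300 W.)

Q = 2300 W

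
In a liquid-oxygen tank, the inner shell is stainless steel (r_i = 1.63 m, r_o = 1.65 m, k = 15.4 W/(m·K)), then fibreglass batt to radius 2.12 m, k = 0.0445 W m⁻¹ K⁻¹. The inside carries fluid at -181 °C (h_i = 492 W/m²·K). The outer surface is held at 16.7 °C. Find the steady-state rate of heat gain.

Q = 822 W

Series thermal resistances, inner to outer:
  R_conv,in = 1/(4πr²h) = 1/(4π·1.63²·492) = 6.088×10^-5 K/W
  R_stainless steel = (1/1.63 − 1/1.65)/(4πk) = 0.007436/(4π·15.4) = 3.843×10^-5 K/W
  R_fibreglass batt = (1/1.65 − 1/2.12)/(4πk) = 0.1344/(4π·0.0445) = 0.2403 K/W
ΣR = 6.088×10^-5 + 3.843×10^-5 + 0.2403 = 0.2404 K/W
Q = ΔT/ΣR = (-181 °C − 16.7 °C)/0.2404 = -822 W
(Negative Q ⇒ heat flows inward; heat gain = 822 W.)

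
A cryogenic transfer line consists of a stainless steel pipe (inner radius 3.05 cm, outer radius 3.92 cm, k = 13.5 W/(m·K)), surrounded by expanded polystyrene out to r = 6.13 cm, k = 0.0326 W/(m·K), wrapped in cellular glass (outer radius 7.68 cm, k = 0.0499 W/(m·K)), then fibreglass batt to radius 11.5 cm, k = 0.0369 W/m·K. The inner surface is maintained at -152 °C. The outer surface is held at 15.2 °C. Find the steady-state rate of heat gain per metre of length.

Treat each layer as a resistance in series:
  R'_stainless steel = ln(0.0392/0.0305)/(2πk) = 0.2510/(2π·13.5) = 0.002959 m·K/W
  R'_expanded polystyrene = ln(0.0613/0.0392)/(2πk) = 0.4471/(2π·0.0326) = 2.183 m·K/W
  R'_cellular glass = ln(0.0768/0.0613)/(2πk) = 0.2254/(2π·0.0499) = 0.7190 m·K/W
  R'_fibreglass batt = ln(0.115/0.0768)/(2πk) = 0.4037/(2π·0.0369) = 1.741 m·K/W
ΣR = 0.002959 + 2.183 + 0.7190 + 1.741 = 4.646 m·K/W
Q' = ΔT/ΣR = (-152 °C − 15.2 °C)/4.646 = -36.0 W/m
(Negative Q' ⇒ heat flows inward; heat gain = 36.0 W/m.)

Q' = 36.0 W/m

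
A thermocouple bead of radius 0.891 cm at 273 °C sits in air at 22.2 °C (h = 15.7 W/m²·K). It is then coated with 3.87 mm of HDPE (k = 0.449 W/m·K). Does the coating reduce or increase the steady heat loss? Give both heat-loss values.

Critical radius for a sphere: r_cr = 2k/h = 0.0572 m = 5.72 cm.
Outer radius after coating: r₂ = 0.00891 + 0.00387 = 0.01278 m.
Since r₁ < r_cr and r₂ ≤ r_cr, the coating moves toward the maximum at r_cr — heat loss rises.
Bare: R = 1/(4πr₁²h) = 63.85 K/W; Q = 250.8/63.85 = 3.93 W.
Coated: R = R_cond + R_conv = 37.06 K/W; Q = 250.8/37.06 = 6.77 W.

increases: 3.93 → 6.77 W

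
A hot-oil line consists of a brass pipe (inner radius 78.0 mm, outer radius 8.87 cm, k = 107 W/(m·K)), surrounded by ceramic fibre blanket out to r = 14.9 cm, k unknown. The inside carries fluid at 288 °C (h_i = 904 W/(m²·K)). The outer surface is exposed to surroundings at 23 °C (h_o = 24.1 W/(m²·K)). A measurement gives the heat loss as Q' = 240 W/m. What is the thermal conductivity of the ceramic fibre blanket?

k = 0.0781 W/m·K

ΣR = ΔT/Q' = |288 − 23|/240 = 1.104 m·K/W
Known resistances:
  R'_conv,in = 1/(2πr h) = 1/(2π·0.0780·904) = 0.002257 m·K/W
  R'_brass = ln(0.0887/0.0780)/(2πk) = 0.1286/(2π·107) = 1.912×10^-4 m·K/W
  R'_conv,out = 1/(2πr h) = 1/(2π·0.149·24.1) = 0.04432 m·K/W
R_ceramic fibre blanket = ΣR − ΣR_known = 1.104 − 0.04677 = 1.057 m·K/W
ln(r₂/r₁)/(2πk) = 1.057 ⇒ k = 0.5187/(2π·1.057) = 0.0781 W/m·K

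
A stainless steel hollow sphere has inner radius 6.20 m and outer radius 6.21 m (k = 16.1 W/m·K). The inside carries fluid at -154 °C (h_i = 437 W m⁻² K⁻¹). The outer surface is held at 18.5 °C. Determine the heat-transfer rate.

Q = 2.86×10^7 W

Treat each layer as a resistance in series:
  R_conv,in = 1/(4πr²h) = 1/(4π·6.20²·437) = 4.737×10^-6 K/W
  R_stainless steel = (1/6.20 − 1/6.21)/(4πk) = 2.597×10^-4/(4π·16.1) = 1.284×10^-6 K/W
ΣR = 4.737×10^-6 + 1.284×10^-6 = 6.021×10^-6 K/W
Q = ΔT/ΣR = (-154 °C − 18.5 °C)/6.021×10^-6 = -2.86×10^7 W
(Negative Q ⇒ heat flows inward; heat gain = 2.86×10^7 W.)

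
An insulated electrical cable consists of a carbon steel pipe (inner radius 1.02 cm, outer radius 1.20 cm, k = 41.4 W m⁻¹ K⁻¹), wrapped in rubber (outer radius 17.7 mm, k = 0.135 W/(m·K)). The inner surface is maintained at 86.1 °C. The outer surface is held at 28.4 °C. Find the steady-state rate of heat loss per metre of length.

Series thermal resistances, inner to outer:
  R'_carbon steel = ln(0.0120/0.0102)/(2πk) = 0.1625/(2π·41.4) = 6.248×10^-4 m·K/W
  R'_rubber = ln(0.0177/0.0120)/(2πk) = 0.3887/(2π·0.135) = 0.4582 m·K/W
ΣR = 6.248×10^-4 + 0.4582 = 0.4588 m·K/W
Q' = ΔT/ΣR = (86.1 °C − 28.4 °C)/0.4588 = 126 W/m

Q' = 126 W/m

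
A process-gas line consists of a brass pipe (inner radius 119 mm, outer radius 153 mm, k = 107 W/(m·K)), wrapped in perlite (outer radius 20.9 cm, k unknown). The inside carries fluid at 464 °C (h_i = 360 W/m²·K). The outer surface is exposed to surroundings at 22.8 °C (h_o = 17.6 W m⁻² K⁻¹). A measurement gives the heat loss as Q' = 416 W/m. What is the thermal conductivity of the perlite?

k = 0.0490 W/m·K

ΣR = ΔT/Q' = |464 − 22.8|/416 = 1.061 m·K/W
Known resistances:
  R'_conv,in = 1/(2πr h) = 1/(2π·0.119·360) = 0.003715 m·K/W
  R'_brass = ln(0.153/0.119)/(2πk) = 0.2513/(2π·107) = 3.738×10^-4 m·K/W
  R'_conv,out = 1/(2πr h) = 1/(2π·0.209·17.6) = 0.04327 m·K/W
R_perlite = ΣR − ΣR_known = 1.061 − 0.04736 = 1.014 m·K/W
ln(r₂/r₁)/(2πk) = 1.014 ⇒ k = 0.3119/(2π·1.014) = 0.0490 W/m·K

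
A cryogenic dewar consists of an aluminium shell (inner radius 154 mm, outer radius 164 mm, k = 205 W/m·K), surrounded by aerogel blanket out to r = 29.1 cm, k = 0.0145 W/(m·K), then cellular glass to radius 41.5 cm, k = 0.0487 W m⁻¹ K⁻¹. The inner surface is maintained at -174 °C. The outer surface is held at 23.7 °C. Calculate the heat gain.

Q = 12.1 W

Series thermal resistances, inner to outer:
  R_aluminium = (1/0.154 − 1/0.164)/(4πk) = 0.3959/(4π·205) = 1.537×10^-4 K/W
  R_aerogel blanket = (1/0.164 − 1/0.291)/(4πk) = 2.661/(4π·0.0145) = 14.60 K/W
  R_cellular glass = (1/0.291 − 1/0.415)/(4πk) = 1.027/(4π·0.0487) = 1.678 K/W
ΣR = 1.537×10^-4 + 14.60 + 1.678 = 16.28 K/W
Q = ΔT/ΣR = (-174 °C − 23.7 °C)/16.28 = -12.1 W
(Negative Q ⇒ heat flows inward; heat gain = 12.1 W.)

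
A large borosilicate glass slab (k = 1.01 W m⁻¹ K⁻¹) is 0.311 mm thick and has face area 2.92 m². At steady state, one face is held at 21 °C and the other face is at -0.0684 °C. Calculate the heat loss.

Q = 2.00×10^5 W

Q = kA·ΔT/L = 1.01 × 2.92 × |21 °C − -0.0684 °C| / 3.11×10^-4 = 2.00×10^5 W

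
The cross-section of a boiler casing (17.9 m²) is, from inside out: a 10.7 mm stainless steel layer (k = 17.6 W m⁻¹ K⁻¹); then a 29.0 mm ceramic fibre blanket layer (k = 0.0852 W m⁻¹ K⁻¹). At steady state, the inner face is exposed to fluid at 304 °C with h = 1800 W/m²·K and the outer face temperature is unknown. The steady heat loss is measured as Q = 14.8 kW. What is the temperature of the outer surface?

T_out = 21.6 °C

Sum the resistances:
  R_conv,in = 1/(hA) = 1/(1800·17.9) = 3.104×10^-5 K/W
  R_stainless steel = L/(kA) = 0.0107/(17.6·17.9) = 3.396×10^-5 K/W
  R_ceramic fibre blanket = L/(kA) = 0.0290/(0.0852·17.9) = 0.01902 K/W
ΣR = 0.01908 K/W
ΔT = Q·ΣR = 14800 × 0.01908 = 282.4 K
Heat flows outward, so T_out = T_in − ΔT = 304 − 282.4 = 21.6 °C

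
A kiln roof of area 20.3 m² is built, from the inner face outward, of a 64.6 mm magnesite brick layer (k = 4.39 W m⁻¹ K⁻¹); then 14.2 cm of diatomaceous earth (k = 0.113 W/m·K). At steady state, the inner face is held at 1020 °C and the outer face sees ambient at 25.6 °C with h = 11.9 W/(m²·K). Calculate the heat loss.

Treat each layer as a resistance in series:
  R_magnesite brick = L/(kA) = 0.0646/(4.39·20.3) = 7.249×10^-4 K/W
  R_diatomaceous earth = L/(kA) = 0.142/(0.113·20.3) = 0.06190 K/W
  R_conv,out = 1/(hA) = 1/(11.9·20.3) = 0.004140 K/W
ΣR = 7.249×10^-4 + 0.06190 + 0.004140 = 0.06676 K/W
Q = ΔT/ΣR = (1020 °C − 25.6 °C)/0.06676 = 14900 W

Q = 14.9 kW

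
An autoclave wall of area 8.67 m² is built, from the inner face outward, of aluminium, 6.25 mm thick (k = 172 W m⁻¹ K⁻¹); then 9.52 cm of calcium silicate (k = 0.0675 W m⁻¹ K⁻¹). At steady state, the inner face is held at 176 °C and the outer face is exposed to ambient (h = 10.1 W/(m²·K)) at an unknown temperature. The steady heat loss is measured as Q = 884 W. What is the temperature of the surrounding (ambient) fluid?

T_out = 22.1 °C

Sum the resistances:
  R_aluminium = L/(kA) = 0.00625/(172·8.67) = 4.191×10^-6 K/W
  R_calcium silicate = L/(kA) = 0.0952/(0.0675·8.67) = 0.1627 K/W
  R_conv,out = 1/(hA) = 1/(10.1·8.67) = 0.01142 K/W
ΣR = 0.1741 K/W
ΔT = Q·ΣR = 884 × 0.1741 = 153.9 K
Heat flows outward, so T_out = T_in − ΔT = 176 − 153.9 = 22.1 °C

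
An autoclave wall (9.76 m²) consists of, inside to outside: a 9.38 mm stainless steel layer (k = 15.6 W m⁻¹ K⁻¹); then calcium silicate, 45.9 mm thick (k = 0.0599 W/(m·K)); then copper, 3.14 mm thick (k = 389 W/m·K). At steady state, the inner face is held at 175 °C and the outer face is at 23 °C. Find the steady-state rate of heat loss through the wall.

Series thermal resistances, inner to outer:
  R_stainless steel = L/(kA) = 0.00938/(15.6·9.76) = 6.161×10^-5 K/W
  R_calcium silicate = L/(kA) = 0.0459/(0.0599·9.76) = 0.07851 K/W
  R_copper = L/(kA) = 0.00314/(389·9.76) = 8.270×10^-7 K/W
ΣR = 6.161×10^-5 + 0.07851 + 8.270×10^-7 = 0.07857 K/W
Q = ΔT/ΣR = (175 °C − 23 °C)/0.07857 = 1930 W

Q = 1930 W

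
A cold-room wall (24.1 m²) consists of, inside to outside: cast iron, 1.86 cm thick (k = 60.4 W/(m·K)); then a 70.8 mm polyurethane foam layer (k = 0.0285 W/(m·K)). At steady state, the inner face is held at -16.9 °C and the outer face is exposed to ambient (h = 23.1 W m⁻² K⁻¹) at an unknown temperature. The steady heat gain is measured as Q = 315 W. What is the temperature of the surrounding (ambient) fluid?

T_out = 16.1 °C

Sum the resistances:
  R_cast iron = L/(kA) = 0.0186/(60.4·24.1) = 1.278×10^-5 K/W
  R_polyurethane foam = L/(kA) = 0.0708/(0.0285·24.1) = 0.1031 K/W
  R_conv,out = 1/(hA) = 1/(23.1·24.1) = 0.001796 K/W
ΣR = 0.1049 K/W
ΔT = Q·ΣR = 315 × 0.1049 = 33.04 K
Heat flows inward, so T_out = T_in + ΔT = -16.9 + 33.04 = 16.1 °C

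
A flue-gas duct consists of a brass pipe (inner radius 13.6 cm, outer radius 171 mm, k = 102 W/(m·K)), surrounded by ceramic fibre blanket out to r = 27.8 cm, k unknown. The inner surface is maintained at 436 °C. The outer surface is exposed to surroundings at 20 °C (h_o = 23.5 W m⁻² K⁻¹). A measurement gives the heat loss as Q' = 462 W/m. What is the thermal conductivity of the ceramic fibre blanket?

k = 0.0883 W/m·K

ΣR = ΔT/Q' = |436 − 20|/462 = 0.9004 m·K/W
Known resistances:
  R'_brass = ln(0.171/0.136)/(2πk) = 0.2290/(2π·102) = 3.573×10^-4 m·K/W
  R'_conv,out = 1/(2πr h) = 1/(2π·0.278·23.5) = 0.02436 m·K/W
R_ceramic fibre blanket = ΣR − ΣR_known = 0.9004 − 0.02472 = 0.8757 m·K/W
ln(r₂/r₁)/(2πk) = 0.8757 ⇒ k = 0.4860/(2π·0.8757) = 0.0883 W/m·K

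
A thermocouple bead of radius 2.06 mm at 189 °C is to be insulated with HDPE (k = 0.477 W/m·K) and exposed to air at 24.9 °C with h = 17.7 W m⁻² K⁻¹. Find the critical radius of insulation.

For a sphere, r_cr = 2k_ins/h = 2·0.477/17.7 = 0.0539 m = 5.39 cm

r_cr = 5.39 cm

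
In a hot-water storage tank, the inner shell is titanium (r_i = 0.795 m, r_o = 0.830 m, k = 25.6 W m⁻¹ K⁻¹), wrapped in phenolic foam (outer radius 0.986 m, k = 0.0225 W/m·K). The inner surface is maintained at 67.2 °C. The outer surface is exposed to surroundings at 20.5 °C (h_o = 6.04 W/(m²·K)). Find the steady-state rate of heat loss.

Series thermal resistances, inner to outer:
  R_titanium = (1/0.795 − 1/0.830)/(4πk) = 0.05304/(4π·25.6) = 1.649×10^-4 K/W
  R_phenolic foam = (1/0.830 − 1/0.986)/(4πk) = 0.1906/(4π·0.0225) = 0.6742 K/W
  R_conv,out = 1/(4πr²h) = 1/(4π·0.986²·6.04) = 0.01355 K/W
ΣR = 1.649×10^-4 + 0.6742 + 0.01355 = 0.6879 K/W
Q = ΔT/ΣR = (67.2 °C − 20.5 °C)/0.6879 = 67.9 W

Q = 67.9 W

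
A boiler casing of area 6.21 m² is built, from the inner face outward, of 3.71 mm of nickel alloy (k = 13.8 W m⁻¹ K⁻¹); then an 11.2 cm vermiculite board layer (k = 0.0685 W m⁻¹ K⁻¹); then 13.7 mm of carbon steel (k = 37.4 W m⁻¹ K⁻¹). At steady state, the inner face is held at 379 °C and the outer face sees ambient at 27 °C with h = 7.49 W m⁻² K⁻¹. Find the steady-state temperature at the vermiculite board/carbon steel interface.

Treat each layer as a resistance in series:
  R_nickel alloy = L/(kA) = 0.00371/(13.8·6.21) = 4.329×10^-5 K/W
  R_vermiculite board = L/(kA) = 0.112/(0.0685·6.21) = 0.2633 K/W
  R_carbon steel = L/(kA) = 0.0137/(37.4·6.21) = 5.899×10^-5 K/W
  R_conv,out = 1/(hA) = 1/(7.49·6.21) = 0.02150 K/W
ΣR = 4.329×10^-5 + 0.2633 + 5.899×10^-5 + 0.02150 = 0.2849 K/W
Q = ΔT/ΣR = (379 °C − 27 °C)/0.2849 = 1236 W
From the inner boundary to the vermiculite board/carbon steel interface, ΣR_partial = 0.2633 K/W.
T_interface = T_in − Q·ΣR_partial = 379 °C − (1236)(0.2633) = 53.6 °C

T = 53.6 °C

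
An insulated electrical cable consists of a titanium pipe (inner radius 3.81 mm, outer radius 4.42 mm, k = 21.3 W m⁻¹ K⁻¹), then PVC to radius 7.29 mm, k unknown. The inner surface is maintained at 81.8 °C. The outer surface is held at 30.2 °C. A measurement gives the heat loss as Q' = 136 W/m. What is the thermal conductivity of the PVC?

k = 0.211 W/m·K

ΣR = ΔT/Q' = |81.8 − 30.2|/136 = 0.3794 m·K/W
Known resistances:
  R'_titanium = ln(0.00442/0.00381)/(2πk) = 0.1485/(2π·21.3) = 0.001110 m·K/W
R_PVC = ΣR − ΣR_known = 0.3794 − 0.001110 = 0.3783 m·K/W
ln(r₂/r₁)/(2πk) = 0.3783 ⇒ k = 0.5004/(2π·0.3783) = 0.211 W/m·K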